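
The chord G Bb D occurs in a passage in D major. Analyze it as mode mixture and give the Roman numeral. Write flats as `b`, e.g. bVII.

G is scale degree 4 in D major. The diatonic chord on degree 4 would be G (IV), but G–Bb–D is the minor chord from D minor. As a borrowed chord it is labeled iv.

iv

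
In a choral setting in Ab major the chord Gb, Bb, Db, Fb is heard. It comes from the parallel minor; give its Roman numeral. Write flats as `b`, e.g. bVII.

Gb is the lowered form of scale degree 7 in Ab major (the diatonic degree 7 is G). Diatonically Ab major has Gdim (vii°) on that degree; Gb–Bb–Db–Fb is instead the dominant-seventh chord native to Ab minor, so it takes the label bVII7.

bVII7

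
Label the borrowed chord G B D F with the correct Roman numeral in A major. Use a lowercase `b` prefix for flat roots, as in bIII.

bVII7

The root G is the lowered 7th scale degree — diatonically A major has G# there. The diatonic chord on degree 7 would be G#dim (vii°), but G–B–D–F is the dominant-seventh chord from A minor. As a borrowed chord it is labeled bVII7.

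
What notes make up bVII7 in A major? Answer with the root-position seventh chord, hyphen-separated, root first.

G-B-D-F

Scale degree 7 in A major is G#. bVII7 uses the lowered form, G, taken from A minor. Stacking thirds in A minor on G gives G–B–D–F.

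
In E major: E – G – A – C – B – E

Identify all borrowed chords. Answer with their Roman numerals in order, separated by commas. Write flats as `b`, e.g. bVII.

E major has the diatonic set E, F#m, G#m, A, B, C#m, D#dim. Of the given chords, E, A and B are diatonic. But G (G–B–D) is foreign: the diatonic iii on degree 3 is G#m, whereas G comes from E minor. It is labeled bIII. But C (C–E–G) is foreign: the diatonic vi on degree 6 is C#m, whereas C comes from E minor. It is labeled bVI.

bIII, bVI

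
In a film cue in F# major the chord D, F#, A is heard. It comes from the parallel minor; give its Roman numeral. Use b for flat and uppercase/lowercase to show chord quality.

In F# major scale degree 6 is D#; D is its lowered form, from F# minor. D–F#–A is a major chord — the form found in F# minor, not the diatonic vi (D#m). Borrowed into F# major it is written bVI.

bVI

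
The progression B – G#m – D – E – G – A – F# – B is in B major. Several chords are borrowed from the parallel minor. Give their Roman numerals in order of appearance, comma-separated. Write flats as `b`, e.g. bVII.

B major has the diatonic set B, C#m, D#m, E, F#, G#m, A#dim. B, G#m, E and F# all belong to that set. But D (D–F#–A) is foreign: the diatonic iii on degree 3 is D#m, whereas D comes from B minor. It is labeled bIII. G (G–B–D) is not: scale degree 6 in B major carries G#m (vi). In B minor the chord on that degree is G, so here it functions as bVI, borrowed from the parallel minor. But A (A–C#–E) is foreign: the diatonic vii° on degree 7 is A#dim, whereas A comes from B minor. It is labeled bVII.

bIII, bVI, bVII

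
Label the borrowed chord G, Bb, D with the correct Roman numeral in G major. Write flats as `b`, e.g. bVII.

i

G is scale degree 1 in G major. The diatonic chord on degree 1 would be G (I), but G–Bb–D is the minor chord from G minor. As a borrowed chord it is labeled i.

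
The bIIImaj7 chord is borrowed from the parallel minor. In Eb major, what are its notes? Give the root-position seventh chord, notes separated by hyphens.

bIIImaj7 is built on the lowered scale degree 3. In Eb major degree 3 is G; lowered it becomes Gb. Building the major-seventh chord from the parallel minor on Gb: Gb–Bb–Db–F.

Gb-Bb-Db-F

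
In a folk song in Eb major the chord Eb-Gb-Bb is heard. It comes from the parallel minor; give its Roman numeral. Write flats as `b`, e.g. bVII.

Eb is scale degree 1 in Eb major. Eb–Gb–Bb is a minor chord — the form found in Eb minor, not the diatonic I (Eb). Borrowed into Eb major it is written i.

i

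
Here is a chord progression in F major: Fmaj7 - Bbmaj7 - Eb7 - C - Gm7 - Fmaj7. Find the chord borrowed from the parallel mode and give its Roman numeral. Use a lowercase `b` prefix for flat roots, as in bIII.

bVII7

The diatonic triads in F major are F, Gm, Am, Bb, C, Dm, Edim. Fmaj7, Bbmaj7, C and Gm7 are all diatonic. Eb7 (Eb–G–Bb–Db) doesn't fit — on degree 7 F major would have Edim (vii°). Eb7 is the degree-7 chord of F minor, so it is the borrowed bVII7.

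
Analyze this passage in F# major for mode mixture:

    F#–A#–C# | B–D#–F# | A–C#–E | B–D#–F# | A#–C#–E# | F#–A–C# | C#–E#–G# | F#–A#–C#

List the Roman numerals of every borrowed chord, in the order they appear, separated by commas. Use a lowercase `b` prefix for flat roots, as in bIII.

F# major has the diatonic set F#, G#m, A#m, B, C#, D#m, E#dim. Of the given chords, F#–A#–C# = F#, B–D#–F# = B, A#–C#–E# = A#m and C#–E#–G# = C# are diatonic. A–C#–E doesn't fit — on degree 3 F# major would have A#m (iii). A is the degree-3 chord of F# minor, so it is the borrowed bIII. F#–A–C# is not: scale degree 1 in F# major carries F# (I). In F# minor the chord on that degree is F#m, so here it functions as i, borrowed from the parallel minor.

bIII, i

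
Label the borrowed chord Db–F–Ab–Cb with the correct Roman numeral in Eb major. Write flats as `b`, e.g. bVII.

bVII7

Db is the lowered form of scale degree 7 in Eb major (the diatonic degree 7 is D). Diatonically Eb major has Ddim (vii°) on that degree; Db–F–Ab–Cb is instead the dominant-seventh chord native to Eb minor, so it takes the label bVII7.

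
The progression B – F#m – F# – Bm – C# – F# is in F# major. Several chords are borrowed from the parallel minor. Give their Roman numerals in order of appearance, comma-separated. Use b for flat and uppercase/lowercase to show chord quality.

i, iv

The diatonic triads in F# major are F#, G#m, A#m, B, C#, D#m, E#dim. B, F# and C# all belong to that set. But F#m (F#–A–C#) is foreign: the diatonic I on degree 1 is F#, whereas F#m comes from F# minor. It is labeled i. Bm (B–D–F#) doesn't fit — on degree 4 F# major would have B (IV). Bm is the degree-4 chord of F# minor, so it is the borrowed iv.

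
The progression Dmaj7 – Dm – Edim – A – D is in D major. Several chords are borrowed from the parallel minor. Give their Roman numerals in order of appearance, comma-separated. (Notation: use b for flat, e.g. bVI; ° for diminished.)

In D major the diatonic chords are D, Em, F#m, G, A, Bm, C#dim. Dmaj7, A and D are all diatonic. Dm (D–F–A) doesn't fit — on degree 1 D major would have D (I). Dm is the degree-1 chord of D minor, so it is the borrowed i. But Edim (E–G–Bb) is foreign: the diatonic ii on degree 2 is Em, whereas Edim comes from D minor. It is labeled ii°.

i, ii°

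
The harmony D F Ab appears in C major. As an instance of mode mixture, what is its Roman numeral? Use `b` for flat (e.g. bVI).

The root D is the diatonic 2nd degree of C major; the borrowing shows in the chord quality. D–F–Ab is a diminished chord — the form found in C minor, not the diatonic ii (Dm). Borrowed into C major it is written ii°.

ii°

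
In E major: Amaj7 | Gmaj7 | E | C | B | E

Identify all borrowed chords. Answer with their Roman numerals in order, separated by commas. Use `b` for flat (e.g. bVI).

E major has the diatonic set E, F#m, G#m, A, B, C#m, D#dim. Of the given chords, Amaj7, E and B are diatonic. But Gmaj7 (G–B–D–F#) is foreign: the diatonic iii on degree 3 is G#m, whereas Gmaj7 comes from E minor. It is labeled bIIImaj7. But C (C–E–G) is foreign: the diatonic vi on degree 6 is C#m, whereas C comes from E minor. It is labeled bVI.

bIIImaj7, bVI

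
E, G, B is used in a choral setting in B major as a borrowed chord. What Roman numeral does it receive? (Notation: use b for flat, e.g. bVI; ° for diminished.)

iv

E is scale degree 4 in B major. Diatonically B major has E (IV) on that degree; E–G–B is instead the minor chord native to B minor, so it takes the label iv.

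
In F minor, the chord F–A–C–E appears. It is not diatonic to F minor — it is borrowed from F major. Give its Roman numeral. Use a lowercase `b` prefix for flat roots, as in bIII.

F is scale degree 1 in F minor. The diatonic chord on degree 1 would be Fm (i), but F–A–C–E is the major-seventh chord from F major. As a borrowed chord it is labeled Imaj7.

Imaj7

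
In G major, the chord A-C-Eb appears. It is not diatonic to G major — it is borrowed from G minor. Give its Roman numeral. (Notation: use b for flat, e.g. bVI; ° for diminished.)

The root A is the diatonic 2nd degree of G major; the borrowing shows in the chord quality. The diatonic chord on degree 2 would be Am (ii), but A–C–Eb is the diminished chord from G minor. As a borrowed chord it is labeled ii°.

ii°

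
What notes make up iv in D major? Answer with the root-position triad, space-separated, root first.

The root, G, is scale degree 4 — the same note in D major and D minor; only the chord quality changes. In D minor the chord on G is G–Bb–D.

G Bb D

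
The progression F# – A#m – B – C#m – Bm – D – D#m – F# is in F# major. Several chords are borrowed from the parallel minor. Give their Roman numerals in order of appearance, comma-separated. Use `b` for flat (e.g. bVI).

v, iv, bVI

The diatonic triads in F# major are F#, G#m, A#m, B, C#, D#m, E#dim. F#, A#m, B and D#m are all diatonic. C#m (C#–E–G#) doesn't fit — on degree 5 F# major would have C# (V). C#m is the degree-5 chord of F# minor, so it is the borrowed v. Bm (B–D–F#) doesn't fit — on degree 4 F# major would have B (IV). Bm is the degree-4 chord of F# minor, so it is the borrowed iv. D (D–F#–A) is not: scale degree 6 in F# major carries D#m (vi). In F# minor the chord on that degree is D, so here it functions as bVI, borrowed from the parallel minor.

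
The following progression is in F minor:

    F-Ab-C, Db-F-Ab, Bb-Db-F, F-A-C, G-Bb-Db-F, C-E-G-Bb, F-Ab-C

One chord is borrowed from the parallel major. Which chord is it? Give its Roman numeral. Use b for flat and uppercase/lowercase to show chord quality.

F minor has the diatonic set Fm, Gdim, Ab, Bbm, C, Db, Eb (with V from harmonic minor). F–Ab–C = Fm, Db–F–Ab = Db, Bb–Db–F = Bbm, G–Bb–Db–F = Gm7b5 and C–E–G–Bb = C7 all belong to that set. F–A–C doesn't fit — on degree 1 F minor would have Fm (i). F is the degree-1 chord of F major, so it is the borrowed I.

I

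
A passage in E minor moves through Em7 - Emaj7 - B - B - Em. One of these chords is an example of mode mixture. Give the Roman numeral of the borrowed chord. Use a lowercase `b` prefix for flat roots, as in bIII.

Imaj7

The diatonic triads in E minor (with V from harmonic minor) are Em, F#dim, G, Am, B, C, D. Em7, B and Em are all diatonic. But Emaj7 (E–G#–B–D#) is foreign: the diatonic i on degree 1 is Em, whereas Emaj7 comes from E major. It is labeled Imaj7.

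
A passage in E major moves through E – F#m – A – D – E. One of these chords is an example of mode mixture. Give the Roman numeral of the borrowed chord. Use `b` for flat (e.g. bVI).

bVII

In E major the diatonic chords are E, F#m, G#m, A, B, C#m, D#dim. Of the given chords, E, F#m and A are diatonic. But D (D–F#–A) is foreign: the diatonic vii° on degree 7 is D#dim, whereas D comes from E minor. It is labeled bVII.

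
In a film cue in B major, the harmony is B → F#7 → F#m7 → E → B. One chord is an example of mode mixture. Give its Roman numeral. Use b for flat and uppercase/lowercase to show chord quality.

v7

The diatonic triads in B major are B, C#m, D#m, E, F#, G#m, A#dim. Of the given chords, B, F#7 and E are diatonic. F#m7 (F#–A–C#–E) is not: scale degree 5 in B major carries F# (V). In B minor the chord on that degree is F#m7, so here it functions as v7, borrowed from the parallel minor.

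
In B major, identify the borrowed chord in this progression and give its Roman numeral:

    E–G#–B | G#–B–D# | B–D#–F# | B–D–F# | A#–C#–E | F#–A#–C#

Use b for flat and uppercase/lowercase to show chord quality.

i

The diatonic triads in B major are B, C#m, D#m, E, F#, G#m, A#dim. Of the given chords, E–G#–B = E, G#–B–D# = G#m, B–D#–F# = B, A#–C#–E = A#dim and F#–A#–C# = F# are diatonic. But B–D–F# is foreign: the diatonic I on degree 1 is B, whereas Bm comes from B minor. It is labeled i.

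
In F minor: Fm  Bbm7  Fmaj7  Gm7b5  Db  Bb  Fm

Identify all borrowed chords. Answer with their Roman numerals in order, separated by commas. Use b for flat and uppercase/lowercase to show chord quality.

The diatonic triads in F minor (with V from harmonic minor) are Fm, Gdim, Ab, Bbm, C, Db, Eb. Fm, Bbm7, Gm7b5 and Db all belong to that set. Fmaj7 (F–A–C–E) doesn't fit — on degree 1 F minor would have Fm (i). Fmaj7 is the degree-1 chord of F major, so it is the borrowed Imaj7. Bb (Bb–D–F) doesn't fit — on degree 4 F minor would have Bbm (iv). Bb is the degree-4 chord of F major, so it is the borrowed IV.

Imaj7, IV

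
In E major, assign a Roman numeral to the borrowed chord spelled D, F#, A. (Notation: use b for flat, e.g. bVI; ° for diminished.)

bVII

In E major scale degree 7 is D#; D is its lowered form, from E minor. The diatonic chord on degree 7 would be D#dim (vii°), but D–F#–A is the major chord from E minor. As a borrowed chord it is labeled bVII.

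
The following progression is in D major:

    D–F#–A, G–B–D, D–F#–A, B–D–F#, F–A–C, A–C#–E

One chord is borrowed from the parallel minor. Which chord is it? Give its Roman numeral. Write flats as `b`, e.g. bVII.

bIII

D major has the diatonic set D, Em, F#m, G, A, Bm, C#dim. D–F#–A = D, G–B–D = G, B–D–F# = Bm and A–C#–E = A are all diatonic. F–A–C is not: scale degree 3 in D major carries F#m (iii). In D minor the chord on that degree is F, so here it functions as bIII, borrowed from the parallel minor.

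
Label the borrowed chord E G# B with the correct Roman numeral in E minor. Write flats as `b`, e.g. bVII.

I

E is scale degree 1 in E minor. The diatonic chord on degree 1 would be Em (i), but E–G#–B is the major chord from E major. As a borrowed chord it is labeled I.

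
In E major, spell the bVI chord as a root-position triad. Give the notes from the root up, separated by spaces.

bVI is built on the lowered scale degree 6. In E major degree 6 is C#; lowered it becomes C. In E minor the chord on C is C–E–G.

C E G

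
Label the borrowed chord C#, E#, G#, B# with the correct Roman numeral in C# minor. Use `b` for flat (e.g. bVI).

Imaj7

C# is scale degree 1 in C# minor. Diatonically C# minor has C#m (i) on that degree; C#–E#–G#–B# is instead the major-seventh chord native to C# major, so it takes the label Imaj7.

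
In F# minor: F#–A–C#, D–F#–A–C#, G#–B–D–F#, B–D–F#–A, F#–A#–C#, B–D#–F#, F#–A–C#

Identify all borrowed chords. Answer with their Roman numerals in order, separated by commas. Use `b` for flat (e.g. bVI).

The diatonic triads in F# minor (with V from harmonic minor) are F#m, G#dim, A, Bm, C#, D, E. Of the given chords, F#–A–C# = F#m, D–F#–A–C# = Dmaj7, G#–B–D–F# = G#m7b5 and B–D–F#–A = Bm7 are diatonic. But F#–A#–C# is foreign: the diatonic i on degree 1 is F#m, whereas F# comes from F# major. It is labeled I. B–D#–F# doesn't fit — on degree 4 F# minor would have Bm (iv). B is the degree-4 chord of F# major, so it is the borrowed IV.

I, IV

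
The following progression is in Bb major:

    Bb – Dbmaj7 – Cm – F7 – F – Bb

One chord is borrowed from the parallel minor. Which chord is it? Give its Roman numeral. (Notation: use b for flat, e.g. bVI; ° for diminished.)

bIIImaj7

Bb major has the diatonic set Bb, Cm, Dm, Eb, F, Gm, Adim. Of the given chords, Bb, Cm, F7 and F are diatonic. Dbmaj7 (Db–F–Ab–C) is not: scale degree 3 in Bb major carries Dm (iii). In Bb minor the chord on that degree is Dbmaj7, so here it functions as bIIImaj7, borrowed from the parallel minor.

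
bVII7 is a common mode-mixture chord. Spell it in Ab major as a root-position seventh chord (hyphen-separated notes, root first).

bVII7 is built on the lowered scale degree 7. In Ab major degree 7 is G; lowered it becomes Gb. In Ab minor the chord on Gb is Gb–Bb–Db–Fb.

Gb-Bb-Db-Fb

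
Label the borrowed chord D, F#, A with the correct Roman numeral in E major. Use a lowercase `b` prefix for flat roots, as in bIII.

D is the lowered form of scale degree 7 in E major (the diatonic degree 7 is D#). Diatonically E major has D#dim (vii°) on that degree; D–F#–A is instead the major chord native to E minor, so it takes the label bVII.

bVII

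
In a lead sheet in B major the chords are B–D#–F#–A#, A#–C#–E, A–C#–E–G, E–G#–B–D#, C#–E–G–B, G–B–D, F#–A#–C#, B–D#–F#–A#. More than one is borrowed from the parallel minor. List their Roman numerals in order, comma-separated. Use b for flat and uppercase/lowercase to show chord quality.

bVII7, iiø7, bVI

The diatonic triads in B major are B, C#m, D#m, E, F#, G#m, A#dim. Of the given chords, B–D#–F#–A# = Bmaj7, A#–C#–E = A#dim, E–G#–B–D# = Emaj7 and F#–A#–C# = F# are diatonic. A–C#–E–G doesn't fit — on degree 7 B major would have A#dim (vii°). A7 is the degree-7 chord of B minor, so it is the borrowed bVII7. But C#–E–G–B is foreign: the diatonic ii on degree 2 is C#m, whereas C#m7b5 comes from B minor. It is labeled iiø7. G–B–D doesn't fit — on degree 6 B major would have G#m (vi). G is the degree-6 chord of B minor, so it is the borrowed bVI.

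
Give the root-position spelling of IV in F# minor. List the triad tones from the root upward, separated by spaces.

IV is built on scale degree 4, which is B in both F# minor and its parallel. Stacking thirds in F# major on B gives B–D#–F#.

B D# F#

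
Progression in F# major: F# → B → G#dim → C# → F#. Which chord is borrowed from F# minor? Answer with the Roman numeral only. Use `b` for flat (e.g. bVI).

ii°

F# major has the diatonic set F#, G#m, A#m, B, C#, D#m, E#dim. F#, B and C# all belong to that set. But G#dim (G#–B–D) is foreign: the diatonic ii on degree 2 is G#m, whereas G#dim comes from F# minor. It is labeled ii°.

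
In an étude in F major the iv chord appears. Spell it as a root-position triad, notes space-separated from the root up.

Bb Db F

iv is built on scale degree 4, which is Bb in both F major and its parallel. Stacking thirds in F minor on Bb gives Bb–Db–F.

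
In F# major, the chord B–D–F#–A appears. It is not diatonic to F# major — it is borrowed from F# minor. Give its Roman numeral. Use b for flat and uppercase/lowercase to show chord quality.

The root B is the diatonic 4th degree of F# major; the borrowing shows in the chord quality. The diatonic chord on degree 4 would be B (IV), but B–D–F#–A is the minor-seventh chord from F# minor. As a borrowed chord it is labeled iv7.

iv7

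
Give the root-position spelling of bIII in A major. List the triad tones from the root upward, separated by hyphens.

C-E-G

bIII is built on the lowered scale degree 3. In A major degree 3 is C#; lowered it becomes C. Stacking thirds in A minor on C gives C–E–G.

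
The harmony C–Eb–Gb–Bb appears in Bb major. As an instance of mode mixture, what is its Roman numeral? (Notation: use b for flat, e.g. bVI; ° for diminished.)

C is scale degree 2 in Bb major. Diatonically Bb major has Cm (ii) on that degree; C–Eb–Gb–Bb is instead the half-diminished-seventh chord native to Bb minor, so it takes the label iiø7.

iiø7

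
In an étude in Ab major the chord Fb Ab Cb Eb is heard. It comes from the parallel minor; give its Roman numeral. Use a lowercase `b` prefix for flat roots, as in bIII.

In Ab major scale degree 6 is F; Fb is its lowered form, from Ab minor. The diatonic chord on degree 6 would be Fm (vi), but Fb–Ab–Cb–Eb is the major-seventh chord from Ab minor. As a borrowed chord it is labeled bVImaj7.

bVImaj7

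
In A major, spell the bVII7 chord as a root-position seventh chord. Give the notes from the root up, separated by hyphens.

G-B-D-F

Scale degree 7 in A major is G#. bVII7 uses the lowered form, G, taken from A minor. Building the dominant-seventh chord from the parallel minor on G: G–B–D–F.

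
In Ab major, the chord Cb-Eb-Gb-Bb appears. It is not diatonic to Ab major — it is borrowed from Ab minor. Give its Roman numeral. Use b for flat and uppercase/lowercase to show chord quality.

The root Cb is the lowered 3rd scale degree — diatonically Ab major has C there. Diatonically Ab major has Cm (iii) on that degree; Cb–Eb–Gb–Bb is instead the major-seventh chord native to Ab minor, so it takes the label bIIImaj7.

bIIImaj7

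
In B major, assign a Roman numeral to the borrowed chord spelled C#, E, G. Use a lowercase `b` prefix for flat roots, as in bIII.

ii°

C# is scale degree 2 in B major. The diatonic chord on degree 2 would be C#m (ii), but C#–E–G is the diminished chord from B minor. As a borrowed chord it is labeled ii°.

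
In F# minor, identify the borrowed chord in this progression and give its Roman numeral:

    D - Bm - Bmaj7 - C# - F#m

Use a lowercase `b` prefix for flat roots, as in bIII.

IVmaj7

F# minor has the diatonic set F#m, G#dim, A, Bm, C#, D, E (with V from harmonic minor). Of the given chords, D, Bm, C# and F#m are diatonic. Bmaj7 (B–D#–F#–A#) doesn't fit — on degree 4 F# minor would have Bm (iv). Bmaj7 is the degree-4 chord of F# major, so it is the borrowed IVmaj7.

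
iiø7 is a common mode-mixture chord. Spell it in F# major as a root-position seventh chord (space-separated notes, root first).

The root, G#, is scale degree 2 — the same note in F# major and F# minor; only the chord quality changes. Building the half-diminished-seventh chord from the parallel minor on G#: G#–B–D–F#.

G# B D F#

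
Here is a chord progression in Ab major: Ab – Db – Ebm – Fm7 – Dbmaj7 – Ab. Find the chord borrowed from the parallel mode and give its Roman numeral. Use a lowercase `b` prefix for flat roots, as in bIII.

v

Ab major has the diatonic set Ab, Bbm, Cm, Db, Eb, Fm, Gdim. Ab, Db, Fm7 and Dbmaj7 all belong to that set. Ebm (Eb–Gb–Bb) doesn't fit — on degree 5 Ab major would have Eb (V). Ebm is the degree-5 chord of Ab minor, so it is the borrowed v.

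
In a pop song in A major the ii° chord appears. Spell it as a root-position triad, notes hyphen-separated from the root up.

B-D-F

The root, B, is scale degree 2 — the same note in A major and A minor; only the chord quality changes. In A minor the chord on B is B–D–F.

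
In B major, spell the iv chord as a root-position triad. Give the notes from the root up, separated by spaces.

E G B

The root, E, is scale degree 4 — the same note in B major and B minor; only the chord quality changes. Stacking thirds in B minor on E gives E–G–B.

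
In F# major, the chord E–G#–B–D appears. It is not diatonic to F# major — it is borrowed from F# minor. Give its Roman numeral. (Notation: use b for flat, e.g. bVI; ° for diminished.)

The root E is the lowered 7th scale degree — diatonically F# major has E# there. Diatonically F# major has E#dim (vii°) on that degree; E–G#–B–D is instead the dominant-seventh chord native to F# minor, so it takes the label bVII7.

bVII7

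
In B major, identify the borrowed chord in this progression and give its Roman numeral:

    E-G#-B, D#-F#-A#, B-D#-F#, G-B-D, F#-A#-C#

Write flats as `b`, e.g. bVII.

bVI

In B major the diatonic chords are B, C#m, D#m, E, F#, G#m, A#dim. E–G#–B = E, D#–F#–A# = D#m, B–D#–F# = B and F#–A#–C# = F# are all diatonic. G–B–D is not: scale degree 6 in B major carries G#m (vi). In B minor the chord on that degree is G, so here it functions as bVI, borrowed from the parallel minor.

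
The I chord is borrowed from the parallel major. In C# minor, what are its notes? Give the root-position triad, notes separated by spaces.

The root, C#, is scale degree 1 — the same note in C# minor and C# major; only the chord quality changes. In C# major the chord on C# is C#–E#–G#.

C# E# G#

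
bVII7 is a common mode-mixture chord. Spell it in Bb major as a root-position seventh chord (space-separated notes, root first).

Scale degree 7 in Bb major is A. bVII7 uses the lowered form, Ab, taken from Bb minor. Building the dominant-seventh chord from the parallel minor on Ab: Ab–C–Eb–Gb.

Ab C Eb Gb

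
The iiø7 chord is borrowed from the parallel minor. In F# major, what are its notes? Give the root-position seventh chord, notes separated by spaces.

iiø7 is built on scale degree 2, which is G# in both F# major and its parallel. Building the half-diminished-seventh chord from the parallel minor on G#: G#–B–D–F#.

G# B D F#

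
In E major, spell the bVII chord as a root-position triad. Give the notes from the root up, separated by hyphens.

D-F#-A

The root of bVII is the lowered 7th degree: D# becomes D. Building the major chord from the parallel minor on D: D–F#–A.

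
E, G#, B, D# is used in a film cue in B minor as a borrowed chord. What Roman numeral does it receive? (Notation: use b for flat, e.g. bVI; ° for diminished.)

The root E is the diatonic 4th degree of B minor; the borrowing shows in the chord quality. E–G#–B–D# is a major-seventh chord — the form found in B major, not the diatonic iv (Em). Borrowed into B minor it is written IVmaj7.

IVmaj7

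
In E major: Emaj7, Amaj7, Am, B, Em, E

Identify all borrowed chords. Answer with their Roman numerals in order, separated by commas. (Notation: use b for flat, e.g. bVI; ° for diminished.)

In E major the diatonic chords are E, F#m, G#m, A, B, C#m, D#dim. Emaj7, Amaj7, B and E all belong to that set. Am (A–C–E) doesn't fit — on degree 4 E major would have A (IV). Am is the degree-4 chord of E minor, so it is the borrowed iv. But Em (E–G–B) is foreign: the diatonic I on degree 1 is E, whereas Em comes from E minor. It is labeled i.

iv, i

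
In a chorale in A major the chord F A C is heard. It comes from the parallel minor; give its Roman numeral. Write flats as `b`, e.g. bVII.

F is the lowered form of scale degree 6 in A major (the diatonic degree 6 is F#). Diatonically A major has F#m (vi) on that degree; F–A–C is instead the major chord native to A minor, so it takes the label bVI.

bVI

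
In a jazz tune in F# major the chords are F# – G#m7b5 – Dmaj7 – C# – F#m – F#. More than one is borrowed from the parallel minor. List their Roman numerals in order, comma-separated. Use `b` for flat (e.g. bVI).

The diatonic triads in F# major are F#, G#m, A#m, B, C#, D#m, E#dim. Of the given chords, F# and C# are diatonic. G#m7b5 (G#–B–D–F#) is not: scale degree 2 in F# major carries G#m (ii). In F# minor the chord on that degree is G#m7b5, so here it functions as iiø7, borrowed from the parallel minor. But Dmaj7 (D–F#–A–C#) is foreign: the diatonic vi on degree 6 is D#m, whereas Dmaj7 comes from F# minor. It is labeled bVImaj7. But F#m (F#–A–C#) is foreign: the diatonic I on degree 1 is F#, whereas F#m comes from F# minor. It is labeled i.

iiø7, bVImaj7, i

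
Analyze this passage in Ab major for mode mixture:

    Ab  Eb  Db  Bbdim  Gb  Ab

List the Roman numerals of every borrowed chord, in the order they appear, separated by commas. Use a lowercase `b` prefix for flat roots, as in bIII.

ii°, bVII

Ab major has the diatonic set Ab, Bbm, Cm, Db, Eb, Fm, Gdim. Of the given chords, Ab, Eb and Db are diatonic. But Bbdim (Bb–Db–Fb) is foreign: the diatonic ii on degree 2 is Bbm, whereas Bbdim comes from Ab minor. It is labeled ii°. Gb (Gb–Bb–Db) is not: scale degree 7 in Ab major carries Gdim (vii°). In Ab minor the chord on that degree is Gb, so here it functions as bVII, borrowed from the parallel minor.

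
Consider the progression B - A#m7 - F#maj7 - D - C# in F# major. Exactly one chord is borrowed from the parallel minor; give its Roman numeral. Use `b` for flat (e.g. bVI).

In F# major the diatonic chords are F#, G#m, A#m, B, C#, D#m, E#dim. B, A#m7, F#maj7 and C# are all diatonic. D (D–F#–A) doesn't fit — on degree 6 F# major would have D#m (vi). D is the degree-6 chord of F# minor, so it is the borrowed bVI.

bVI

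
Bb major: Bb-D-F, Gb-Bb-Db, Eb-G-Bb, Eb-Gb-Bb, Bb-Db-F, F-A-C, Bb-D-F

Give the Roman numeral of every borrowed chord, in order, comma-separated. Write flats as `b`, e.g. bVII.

In Bb major the diatonic chords are Bb, Cm, Dm, Eb, F, Gm, Adim. Of the given chords, Bb–D–F = Bb, Eb–G–Bb = Eb and F–A–C = F are diatonic. Gb–Bb–Db is not: scale degree 6 in Bb major carries Gm (vi). In Bb minor the chord on that degree is Gb, so here it functions as bVI, borrowed from the parallel minor. But Eb–Gb–Bb is foreign: the diatonic IV on degree 4 is Eb, whereas Ebm comes from Bb minor. It is labeled iv. Bb–Db–F doesn't fit — on degree 1 Bb major would have Bb (I). Bbm is the degree-1 chord of Bb minor, so it is the borrowed i.

bVI, iv, i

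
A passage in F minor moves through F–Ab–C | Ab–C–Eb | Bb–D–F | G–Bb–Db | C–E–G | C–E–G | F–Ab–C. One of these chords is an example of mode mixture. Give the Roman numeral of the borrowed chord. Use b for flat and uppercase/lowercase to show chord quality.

IV

In F minor (with V from harmonic minor) the diatonic chords are Fm, Gdim, Ab, Bbm, C, Db, Eb. F–Ab–C = Fm, Ab–C–Eb = Ab, G–Bb–Db = Gdim and C–E–G = C all belong to that set. But Bb–D–F is foreign: the diatonic iv on degree 4 is Bbm, whereas Bb comes from F major. It is labeled IV.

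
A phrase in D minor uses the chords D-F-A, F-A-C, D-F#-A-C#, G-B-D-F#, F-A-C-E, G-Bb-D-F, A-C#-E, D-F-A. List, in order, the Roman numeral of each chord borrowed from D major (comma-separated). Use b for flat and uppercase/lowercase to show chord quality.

Imaj7, IVmaj7

D minor has the diatonic set Dm, Edim, F, Gm, A, Bb, C (with V from harmonic minor). D–F–A = Dm, F–A–C = F, F–A–C–E = Fmaj7, G–Bb–D–F = Gm7 and A–C#–E = A are all diatonic. But D–F#–A–C# is foreign: the diatonic i on degree 1 is Dm, whereas Dmaj7 comes from D major. It is labeled Imaj7. G–B–D–F# is not: scale degree 4 in D minor carries Gm (iv). In D major the chord on that degree is Gmaj7, so here it functions as IVmaj7, borrowed from the parallel major.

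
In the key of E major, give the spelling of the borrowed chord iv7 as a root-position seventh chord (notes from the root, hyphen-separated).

A-C-E-G

The root, A, is scale degree 4 — the same note in E major and E minor; only the chord quality changes. In E minor the chord on A is A–C–E–G.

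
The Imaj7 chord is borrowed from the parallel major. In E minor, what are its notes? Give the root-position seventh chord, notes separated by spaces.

Imaj7 is built on scale degree 1, which is E in both E minor and its parallel. Building the major-seventh chord from the parallel major on E: E–G#–B–D#.

E G# B D#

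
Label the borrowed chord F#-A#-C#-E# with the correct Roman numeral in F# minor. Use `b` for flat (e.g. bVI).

The root F# is the diatonic 1st degree of F# minor; the borrowing shows in the chord quality. F#–A#–C#–E# is a major-seventh chord — the form found in F# major, not the diatonic i (F#m). Borrowed into F# minor it is written Imaj7.

Imaj7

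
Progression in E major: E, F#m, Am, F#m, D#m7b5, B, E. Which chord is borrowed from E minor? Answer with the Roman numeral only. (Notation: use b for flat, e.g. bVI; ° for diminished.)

The diatonic triads in E major are E, F#m, G#m, A, B, C#m, D#dim. E, F#m, D#m7b5 and B are all diatonic. Am (A–C–E) is not: scale degree 4 in E major carries A (IV). In E minor the chord on that degree is Am, so here it functions as iv, borrowed from the parallel minor.

iv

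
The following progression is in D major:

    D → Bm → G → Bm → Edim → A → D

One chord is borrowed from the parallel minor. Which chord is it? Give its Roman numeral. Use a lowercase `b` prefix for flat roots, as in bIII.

ii°

D major has the diatonic set D, Em, F#m, G, A, Bm, C#dim. D, Bm, G and A are all diatonic. But Edim (E–G–Bb) is foreign: the diatonic ii on degree 2 is Em, whereas Edim comes from D minor. It is labeled ii°.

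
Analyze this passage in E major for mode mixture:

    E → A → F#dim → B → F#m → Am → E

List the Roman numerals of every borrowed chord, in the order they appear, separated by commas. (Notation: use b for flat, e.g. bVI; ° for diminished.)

The diatonic triads in E major are E, F#m, G#m, A, B, C#m, D#dim. Of the given chords, E, A, B and F#m are diatonic. But F#dim (F#–A–C) is foreign: the diatonic ii on degree 2 is F#m, whereas F#dim comes from E minor. It is labeled ii°. But Am (A–C–E) is foreign: the diatonic IV on degree 4 is A, whereas Am comes from E minor. It is labeled iv.

ii°, iv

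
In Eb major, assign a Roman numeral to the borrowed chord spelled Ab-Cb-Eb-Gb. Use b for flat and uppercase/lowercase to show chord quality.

iv7

Ab is scale degree 4 in Eb major. Diatonically Eb major has Ab (IV) on that degree; Ab–Cb–Eb–Gb is instead the minor-seventh chord native to Eb minor, so it takes the label iv7.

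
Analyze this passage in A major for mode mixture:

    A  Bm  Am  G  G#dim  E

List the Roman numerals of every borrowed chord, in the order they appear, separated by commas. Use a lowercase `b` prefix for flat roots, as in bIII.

A major has the diatonic set A, Bm, C#m, D, E, F#m, G#dim. A, Bm, G#dim and E all belong to that set. Am (A–C–E) doesn't fit — on degree 1 A major would have A (I). Am is the degree-1 chord of A minor, so it is the borrowed i. G (G–B–D) doesn't fit — on degree 7 A major would have G#dim (vii°). G is the degree-7 chord of A minor, so it is the borrowed bVII.

i, bVII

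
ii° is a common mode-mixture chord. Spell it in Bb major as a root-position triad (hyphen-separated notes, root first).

C-Eb-Gb

ii° is built on scale degree 2, which is C in both Bb major and its parallel. In Bb minor the chord on C is C–Eb–Gb.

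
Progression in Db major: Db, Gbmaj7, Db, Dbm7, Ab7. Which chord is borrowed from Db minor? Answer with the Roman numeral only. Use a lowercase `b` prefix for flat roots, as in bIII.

The diatonic triads in Db major are Db, Ebm, Fm, Gb, Ab, Bbm, Cdim. Db, Gbmaj7 and Ab7 all belong to that set. Dbm7 (Db–Fb–Ab–Cb) doesn't fit — on degree 1 Db major would have Db (I). Dbm7 is the degree-1 chord of Db minor, so it is the borrowed i7.

i7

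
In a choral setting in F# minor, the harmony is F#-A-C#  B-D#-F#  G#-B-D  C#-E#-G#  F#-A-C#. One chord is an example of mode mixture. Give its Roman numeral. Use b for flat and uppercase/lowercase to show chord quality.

IV

In F# minor (with V from harmonic minor) the diatonic chords are F#m, G#dim, A, Bm, C#, D, E. F#–A–C# = F#m, G#–B–D = G#dim and C#–E#–G# = C# are all diatonic. B–D#–F# doesn't fit — on degree 4 F# minor would have Bm (iv). B is the degree-4 chord of F# major, so it is the borrowed IV.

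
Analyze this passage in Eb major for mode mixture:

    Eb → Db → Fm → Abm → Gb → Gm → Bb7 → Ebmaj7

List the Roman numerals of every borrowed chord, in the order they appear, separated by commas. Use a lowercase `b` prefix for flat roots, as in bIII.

The diatonic triads in Eb major are Eb, Fm, Gm, Ab, Bb, Cm, Ddim. Eb, Fm, Gm, Bb7 and Ebmaj7 are all diatonic. But Db (Db–F–Ab) is foreign: the diatonic vii° on degree 7 is Ddim, whereas Db comes from Eb minor. It is labeled bVII. Abm (Ab–Cb–Eb) is not: scale degree 4 in Eb major carries Ab (IV). In Eb minor the chord on that degree is Abm, so here it functions as iv, borrowed from the parallel minor. But Gb (Gb–Bb–Db) is foreign: the diatonic iii on degree 3 is Gm, whereas Gb comes from Eb minor. It is labeled bIII.

bVII, iv, bIII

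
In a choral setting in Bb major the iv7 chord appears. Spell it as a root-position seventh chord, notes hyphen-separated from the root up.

Eb-Gb-Bb-Db

The root, Eb, is scale degree 4 — the same note in Bb major and Bb minor; only the chord quality changes. Building the minor-seventh chord from the parallel minor on Eb: Eb–Gb–Bb–Db.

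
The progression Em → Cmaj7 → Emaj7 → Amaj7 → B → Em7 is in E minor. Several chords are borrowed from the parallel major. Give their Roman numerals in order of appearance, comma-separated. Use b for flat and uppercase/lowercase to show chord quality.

Imaj7, IVmaj7

In E minor (with V from harmonic minor) the diatonic chords are Em, F#dim, G, Am, B, C, D. Em, Cmaj7, B and Em7 all belong to that set. But Emaj7 (E–G#–B–D#) is foreign: the diatonic i on degree 1 is Em, whereas Emaj7 comes from E major. It is labeled Imaj7. But Amaj7 (A–C#–E–G#) is foreign: the diatonic iv on degree 4 is Am, whereas Amaj7 comes from E major. It is labeled IVmaj7.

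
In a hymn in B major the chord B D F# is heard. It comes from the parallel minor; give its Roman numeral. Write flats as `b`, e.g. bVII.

The root B is the diatonic 1st degree of B major; the borrowing shows in the chord quality. Diatonically B major has B (I) on that degree; B–D–F# is instead the minor chord native to B minor, so it takes the label i.

i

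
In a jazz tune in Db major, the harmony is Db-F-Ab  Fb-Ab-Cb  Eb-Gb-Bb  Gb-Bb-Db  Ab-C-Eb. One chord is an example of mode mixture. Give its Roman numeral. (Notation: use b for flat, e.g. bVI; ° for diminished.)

The diatonic triads in Db major are Db, Ebm, Fm, Gb, Ab, Bbm, Cdim. Db–F–Ab = Db, Eb–Gb–Bb = Ebm, Gb–Bb–Db = Gb and Ab–C–Eb = Ab are all diatonic. Fb–Ab–Cb is not: scale degree 3 in Db major carries Fm (iii). In Db minor the chord on that degree is Fb, so here it functions as bIII, borrowed from the parallel minor.

bIII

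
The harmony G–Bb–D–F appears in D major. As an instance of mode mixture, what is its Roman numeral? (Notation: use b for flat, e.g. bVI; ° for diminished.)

iv7

G is scale degree 4 in D major. G–Bb–D–F is a minor-seventh chord — the form found in D minor, not the diatonic IV (G). Borrowed into D major it is written iv7.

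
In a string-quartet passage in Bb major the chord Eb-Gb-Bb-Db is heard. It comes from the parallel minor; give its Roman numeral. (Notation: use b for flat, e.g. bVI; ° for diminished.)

iv7

Eb is scale degree 4 in Bb major. Diatonically Bb major has Eb (IV) on that degree; Eb–Gb–Bb–Db is instead the minor-seventh chord native to Bb minor, so it takes the label iv7.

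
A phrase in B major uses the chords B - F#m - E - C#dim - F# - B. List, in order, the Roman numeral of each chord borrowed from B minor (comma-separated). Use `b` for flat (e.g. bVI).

v, ii°

B major has the diatonic set B, C#m, D#m, E, F#, G#m, A#dim. Of the given chords, B, E and F# are diatonic. F#m (F#–A–C#) is not: scale degree 5 in B major carries F# (V). In B minor the chord on that degree is F#m, so here it functions as v, borrowed from the parallel minor. C#dim (C#–E–G) doesn't fit — on degree 2 B major would have C#m (ii). C#dim is the degree-2 chord of B minor, so it is the borrowed ii°.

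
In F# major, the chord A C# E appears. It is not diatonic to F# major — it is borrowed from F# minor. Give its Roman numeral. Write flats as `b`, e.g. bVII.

In F# major scale degree 3 is A#; A is its lowered form, from F# minor. Diatonically F# major has A#m (iii) on that degree; A–C#–E is instead the major chord native to F# minor, so it takes the label bIII.

bIII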